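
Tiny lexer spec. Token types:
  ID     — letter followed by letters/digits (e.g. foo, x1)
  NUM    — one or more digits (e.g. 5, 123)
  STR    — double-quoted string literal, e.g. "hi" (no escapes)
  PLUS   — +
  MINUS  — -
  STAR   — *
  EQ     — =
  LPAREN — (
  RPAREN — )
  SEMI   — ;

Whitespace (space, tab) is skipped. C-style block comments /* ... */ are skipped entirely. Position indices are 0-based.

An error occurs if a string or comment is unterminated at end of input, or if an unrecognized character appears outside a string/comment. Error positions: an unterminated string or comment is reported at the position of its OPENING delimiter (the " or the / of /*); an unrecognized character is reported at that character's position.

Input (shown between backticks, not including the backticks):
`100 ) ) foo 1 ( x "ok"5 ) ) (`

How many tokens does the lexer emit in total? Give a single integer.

Answer: 12

Derivation:
pos=0: emit NUM '100' (now at pos=3)
pos=4: emit RPAREN ')'
pos=6: emit RPAREN ')'
pos=8: emit ID 'foo' (now at pos=11)
pos=12: emit NUM '1' (now at pos=13)
pos=14: emit LPAREN '('
pos=16: emit ID 'x' (now at pos=17)
pos=18: enter STRING mode
pos=18: emit STR "ok" (now at pos=22)
pos=22: emit NUM '5' (now at pos=23)
pos=24: emit RPAREN ')'
pos=26: emit RPAREN ')'
pos=28: emit LPAREN '('
DONE. 12 tokens: [NUM, RPAREN, RPAREN, ID, NUM, LPAREN, ID, STR, NUM, RPAREN, RPAREN, LPAREN]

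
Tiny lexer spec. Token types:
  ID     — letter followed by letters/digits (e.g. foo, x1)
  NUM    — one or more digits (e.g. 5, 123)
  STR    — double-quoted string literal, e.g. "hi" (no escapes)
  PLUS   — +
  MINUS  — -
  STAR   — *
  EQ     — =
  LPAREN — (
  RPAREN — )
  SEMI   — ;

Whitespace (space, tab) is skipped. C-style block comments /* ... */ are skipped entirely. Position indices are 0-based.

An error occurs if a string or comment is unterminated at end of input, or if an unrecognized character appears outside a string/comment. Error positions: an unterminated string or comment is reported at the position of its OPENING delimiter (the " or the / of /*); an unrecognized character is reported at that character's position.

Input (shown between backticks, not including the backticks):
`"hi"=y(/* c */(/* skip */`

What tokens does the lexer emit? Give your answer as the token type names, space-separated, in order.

pos=0: enter STRING mode
pos=0: emit STR "hi" (now at pos=4)
pos=4: emit EQ '='
pos=5: emit ID 'y' (now at pos=6)
pos=6: emit LPAREN '('
pos=7: enter COMMENT mode (saw '/*')
exit COMMENT mode (now at pos=14)
pos=14: emit LPAREN '('
pos=15: enter COMMENT mode (saw '/*')
exit COMMENT mode (now at pos=25)
DONE. 5 tokens: [STR, EQ, ID, LPAREN, LPAREN]

Answer: STR EQ ID LPAREN LPAREN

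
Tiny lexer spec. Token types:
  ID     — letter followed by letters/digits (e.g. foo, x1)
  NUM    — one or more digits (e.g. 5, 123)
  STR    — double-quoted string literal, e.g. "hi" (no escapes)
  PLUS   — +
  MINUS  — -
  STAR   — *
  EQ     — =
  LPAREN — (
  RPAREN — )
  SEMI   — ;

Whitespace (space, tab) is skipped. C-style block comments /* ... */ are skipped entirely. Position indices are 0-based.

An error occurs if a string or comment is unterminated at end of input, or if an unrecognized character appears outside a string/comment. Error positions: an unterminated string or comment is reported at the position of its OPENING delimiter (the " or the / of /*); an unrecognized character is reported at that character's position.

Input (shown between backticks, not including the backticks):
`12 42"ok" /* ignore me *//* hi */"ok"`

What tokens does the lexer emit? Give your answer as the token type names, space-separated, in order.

pos=0: emit NUM '12' (now at pos=2)
pos=3: emit NUM '42' (now at pos=5)
pos=5: enter STRING mode
pos=5: emit STR "ok" (now at pos=9)
pos=10: enter COMMENT mode (saw '/*')
exit COMMENT mode (now at pos=25)
pos=25: enter COMMENT mode (saw '/*')
exit COMMENT mode (now at pos=33)
pos=33: enter STRING mode
pos=33: emit STR "ok" (now at pos=37)
DONE. 4 tokens: [NUM, NUM, STR, STR]

Answer: NUM NUM STR STR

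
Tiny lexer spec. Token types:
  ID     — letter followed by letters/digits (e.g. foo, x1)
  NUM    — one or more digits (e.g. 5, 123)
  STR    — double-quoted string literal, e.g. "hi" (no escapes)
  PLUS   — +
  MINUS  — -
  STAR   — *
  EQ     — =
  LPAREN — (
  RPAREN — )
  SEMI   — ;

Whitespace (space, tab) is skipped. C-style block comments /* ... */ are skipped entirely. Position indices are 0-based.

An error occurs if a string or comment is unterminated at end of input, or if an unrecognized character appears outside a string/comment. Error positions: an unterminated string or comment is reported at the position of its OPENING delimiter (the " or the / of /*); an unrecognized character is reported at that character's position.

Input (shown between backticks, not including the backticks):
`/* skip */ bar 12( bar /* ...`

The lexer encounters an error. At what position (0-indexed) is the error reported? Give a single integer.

pos=0: enter COMMENT mode (saw '/*')
exit COMMENT mode (now at pos=10)
pos=11: emit ID 'bar' (now at pos=14)
pos=15: emit NUM '12' (now at pos=17)
pos=17: emit LPAREN '('
pos=19: emit ID 'bar' (now at pos=22)
pos=23: enter COMMENT mode (saw '/*')
pos=23: ERROR — unterminated comment (reached EOF)

Answer: 23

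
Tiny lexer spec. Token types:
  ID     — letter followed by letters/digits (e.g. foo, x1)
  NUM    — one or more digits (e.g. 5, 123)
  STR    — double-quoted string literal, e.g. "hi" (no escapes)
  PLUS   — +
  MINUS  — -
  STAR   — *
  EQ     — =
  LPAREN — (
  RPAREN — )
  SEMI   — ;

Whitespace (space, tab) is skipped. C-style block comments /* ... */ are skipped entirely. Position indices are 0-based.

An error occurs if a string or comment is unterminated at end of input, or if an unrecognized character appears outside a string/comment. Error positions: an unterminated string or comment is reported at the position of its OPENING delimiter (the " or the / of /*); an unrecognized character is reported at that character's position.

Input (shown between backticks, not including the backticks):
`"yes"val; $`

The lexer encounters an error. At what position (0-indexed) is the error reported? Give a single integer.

pos=0: enter STRING mode
pos=0: emit STR "yes" (now at pos=5)
pos=5: emit ID 'val' (now at pos=8)
pos=8: emit SEMI ';'
pos=10: ERROR — unrecognized char '$'

Answer: 10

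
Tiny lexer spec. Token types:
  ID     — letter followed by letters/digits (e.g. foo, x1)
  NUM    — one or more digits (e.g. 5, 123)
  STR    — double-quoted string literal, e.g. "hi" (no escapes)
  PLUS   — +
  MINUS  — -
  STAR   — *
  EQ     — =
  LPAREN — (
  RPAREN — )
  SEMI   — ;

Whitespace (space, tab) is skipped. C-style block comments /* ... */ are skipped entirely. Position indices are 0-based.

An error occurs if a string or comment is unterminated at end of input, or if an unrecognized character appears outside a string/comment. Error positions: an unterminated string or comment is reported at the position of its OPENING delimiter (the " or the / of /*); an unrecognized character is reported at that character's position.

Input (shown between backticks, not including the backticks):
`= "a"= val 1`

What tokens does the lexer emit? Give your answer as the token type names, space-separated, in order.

pos=0: emit EQ '='
pos=2: enter STRING mode
pos=2: emit STR "a" (now at pos=5)
pos=5: emit EQ '='
pos=7: emit ID 'val' (now at pos=10)
pos=11: emit NUM '1' (now at pos=12)
DONE. 5 tokens: [EQ, STR, EQ, ID, NUM]

Answer: EQ STR EQ ID NUM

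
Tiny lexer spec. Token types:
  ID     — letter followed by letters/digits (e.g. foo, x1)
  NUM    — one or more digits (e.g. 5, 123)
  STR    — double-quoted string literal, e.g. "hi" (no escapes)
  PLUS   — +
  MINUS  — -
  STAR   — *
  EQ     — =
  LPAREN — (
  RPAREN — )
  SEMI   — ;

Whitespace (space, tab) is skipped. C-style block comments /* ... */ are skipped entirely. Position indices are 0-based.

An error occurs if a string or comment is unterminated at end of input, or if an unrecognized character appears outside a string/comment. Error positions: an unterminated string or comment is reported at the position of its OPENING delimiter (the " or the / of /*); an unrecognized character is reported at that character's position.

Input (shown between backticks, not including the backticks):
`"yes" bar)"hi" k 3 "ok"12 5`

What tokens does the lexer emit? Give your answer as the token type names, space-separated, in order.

pos=0: enter STRING mode
pos=0: emit STR "yes" (now at pos=5)
pos=6: emit ID 'bar' (now at pos=9)
pos=9: emit RPAREN ')'
pos=10: enter STRING mode
pos=10: emit STR "hi" (now at pos=14)
pos=15: emit ID 'k' (now at pos=16)
pos=17: emit NUM '3' (now at pos=18)
pos=19: enter STRING mode
pos=19: emit STR "ok" (now at pos=23)
pos=23: emit NUM '12' (now at pos=25)
pos=26: emit NUM '5' (now at pos=27)
DONE. 9 tokens: [STR, ID, RPAREN, STR, ID, NUM, STR, NUM, NUM]

Answer: STR ID RPAREN STR ID NUM STR NUM NUM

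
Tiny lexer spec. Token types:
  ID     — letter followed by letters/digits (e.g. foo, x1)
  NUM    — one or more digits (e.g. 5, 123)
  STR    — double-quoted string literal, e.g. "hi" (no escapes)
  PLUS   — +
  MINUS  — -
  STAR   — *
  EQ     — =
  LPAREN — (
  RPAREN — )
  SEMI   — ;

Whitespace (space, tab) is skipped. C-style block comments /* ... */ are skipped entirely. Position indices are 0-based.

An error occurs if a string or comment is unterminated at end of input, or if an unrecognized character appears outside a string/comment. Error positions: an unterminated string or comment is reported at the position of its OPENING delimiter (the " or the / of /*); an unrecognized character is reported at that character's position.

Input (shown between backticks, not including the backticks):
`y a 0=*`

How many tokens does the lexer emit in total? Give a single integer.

pos=0: emit ID 'y' (now at pos=1)
pos=2: emit ID 'a' (now at pos=3)
pos=4: emit NUM '0' (now at pos=5)
pos=5: emit EQ '='
pos=6: emit STAR '*'
DONE. 5 tokens: [ID, ID, NUM, EQ, STAR]

Answer: 5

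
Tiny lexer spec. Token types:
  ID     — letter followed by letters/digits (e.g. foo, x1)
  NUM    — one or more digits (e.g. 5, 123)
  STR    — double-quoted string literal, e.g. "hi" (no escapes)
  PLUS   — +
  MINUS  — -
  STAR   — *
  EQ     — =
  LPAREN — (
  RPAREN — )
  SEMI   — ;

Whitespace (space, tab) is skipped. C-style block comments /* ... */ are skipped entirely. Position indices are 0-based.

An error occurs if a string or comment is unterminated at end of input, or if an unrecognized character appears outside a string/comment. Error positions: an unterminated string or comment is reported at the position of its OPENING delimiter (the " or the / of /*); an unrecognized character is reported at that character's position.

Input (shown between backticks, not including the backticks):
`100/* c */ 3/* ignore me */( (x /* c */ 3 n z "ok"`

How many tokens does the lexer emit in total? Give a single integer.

Answer: 9

Derivation:
pos=0: emit NUM '100' (now at pos=3)
pos=3: enter COMMENT mode (saw '/*')
exit COMMENT mode (now at pos=10)
pos=11: emit NUM '3' (now at pos=12)
pos=12: enter COMMENT mode (saw '/*')
exit COMMENT mode (now at pos=27)
pos=27: emit LPAREN '('
pos=29: emit LPAREN '('
pos=30: emit ID 'x' (now at pos=31)
pos=32: enter COMMENT mode (saw '/*')
exit COMMENT mode (now at pos=39)
pos=40: emit NUM '3' (now at pos=41)
pos=42: emit ID 'n' (now at pos=43)
pos=44: emit ID 'z' (now at pos=45)
pos=46: enter STRING mode
pos=46: emit STR "ok" (now at pos=50)
DONE. 9 tokens: [NUM, NUM, LPAREN, LPAREN, ID, NUM, ID, ID, STR]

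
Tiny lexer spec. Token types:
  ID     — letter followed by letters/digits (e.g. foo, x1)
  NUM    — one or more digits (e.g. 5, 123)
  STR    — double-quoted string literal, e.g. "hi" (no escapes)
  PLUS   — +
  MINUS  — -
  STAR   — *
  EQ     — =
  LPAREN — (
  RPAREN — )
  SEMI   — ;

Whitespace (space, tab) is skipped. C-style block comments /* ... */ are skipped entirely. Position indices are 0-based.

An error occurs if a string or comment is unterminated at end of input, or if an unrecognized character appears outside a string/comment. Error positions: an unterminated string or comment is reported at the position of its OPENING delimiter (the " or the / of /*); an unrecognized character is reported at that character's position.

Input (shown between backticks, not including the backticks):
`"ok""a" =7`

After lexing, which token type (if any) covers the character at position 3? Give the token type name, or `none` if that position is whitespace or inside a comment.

Answer: STR

Derivation:
pos=0: enter STRING mode
pos=0: emit STR "ok" (now at pos=4)
pos=4: enter STRING mode
pos=4: emit STR "a" (now at pos=7)
pos=8: emit EQ '='
pos=9: emit NUM '7' (now at pos=10)
DONE. 4 tokens: [STR, STR, EQ, NUM]
Position 3: char is '"' -> STR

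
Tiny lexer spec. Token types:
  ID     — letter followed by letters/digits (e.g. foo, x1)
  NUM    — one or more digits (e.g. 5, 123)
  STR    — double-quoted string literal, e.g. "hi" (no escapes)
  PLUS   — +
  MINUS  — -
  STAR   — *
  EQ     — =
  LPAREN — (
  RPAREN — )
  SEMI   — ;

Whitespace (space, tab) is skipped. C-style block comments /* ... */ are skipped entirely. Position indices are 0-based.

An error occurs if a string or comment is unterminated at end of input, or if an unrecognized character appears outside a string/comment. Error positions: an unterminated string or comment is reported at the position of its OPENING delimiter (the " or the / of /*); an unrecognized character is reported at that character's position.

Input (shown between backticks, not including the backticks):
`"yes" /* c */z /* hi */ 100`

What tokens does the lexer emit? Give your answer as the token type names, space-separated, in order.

pos=0: enter STRING mode
pos=0: emit STR "yes" (now at pos=5)
pos=6: enter COMMENT mode (saw '/*')
exit COMMENT mode (now at pos=13)
pos=13: emit ID 'z' (now at pos=14)
pos=15: enter COMMENT mode (saw '/*')
exit COMMENT mode (now at pos=23)
pos=24: emit NUM '100' (now at pos=27)
DONE. 3 tokens: [STR, ID, NUM]

Answer: STR ID NUM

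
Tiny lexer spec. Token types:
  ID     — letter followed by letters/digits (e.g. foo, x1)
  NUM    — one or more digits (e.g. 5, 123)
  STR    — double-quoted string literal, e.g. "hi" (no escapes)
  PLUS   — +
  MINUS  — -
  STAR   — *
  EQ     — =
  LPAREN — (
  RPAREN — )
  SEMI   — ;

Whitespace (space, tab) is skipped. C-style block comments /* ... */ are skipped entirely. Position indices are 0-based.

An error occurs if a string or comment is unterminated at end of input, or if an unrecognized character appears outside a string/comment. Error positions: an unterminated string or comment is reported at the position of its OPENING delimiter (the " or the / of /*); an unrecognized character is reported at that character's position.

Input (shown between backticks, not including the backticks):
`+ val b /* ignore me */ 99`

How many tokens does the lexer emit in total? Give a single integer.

pos=0: emit PLUS '+'
pos=2: emit ID 'val' (now at pos=5)
pos=6: emit ID 'b' (now at pos=7)
pos=8: enter COMMENT mode (saw '/*')
exit COMMENT mode (now at pos=23)
pos=24: emit NUM '99' (now at pos=26)
DONE. 4 tokens: [PLUS, ID, ID, NUM]

Answer: 4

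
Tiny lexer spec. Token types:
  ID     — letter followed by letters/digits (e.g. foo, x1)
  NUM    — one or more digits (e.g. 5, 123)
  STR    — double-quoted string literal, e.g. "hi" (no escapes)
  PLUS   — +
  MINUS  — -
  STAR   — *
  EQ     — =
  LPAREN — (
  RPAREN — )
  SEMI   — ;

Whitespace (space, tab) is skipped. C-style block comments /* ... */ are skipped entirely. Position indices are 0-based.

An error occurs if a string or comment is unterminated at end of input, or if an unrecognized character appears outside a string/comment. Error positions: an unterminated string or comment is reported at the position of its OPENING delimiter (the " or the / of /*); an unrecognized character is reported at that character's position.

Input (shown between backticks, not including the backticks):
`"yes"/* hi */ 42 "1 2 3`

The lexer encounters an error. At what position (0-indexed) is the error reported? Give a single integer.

pos=0: enter STRING mode
pos=0: emit STR "yes" (now at pos=5)
pos=5: enter COMMENT mode (saw '/*')
exit COMMENT mode (now at pos=13)
pos=14: emit NUM '42' (now at pos=16)
pos=17: enter STRING mode
pos=17: ERROR — unterminated string

Answer: 17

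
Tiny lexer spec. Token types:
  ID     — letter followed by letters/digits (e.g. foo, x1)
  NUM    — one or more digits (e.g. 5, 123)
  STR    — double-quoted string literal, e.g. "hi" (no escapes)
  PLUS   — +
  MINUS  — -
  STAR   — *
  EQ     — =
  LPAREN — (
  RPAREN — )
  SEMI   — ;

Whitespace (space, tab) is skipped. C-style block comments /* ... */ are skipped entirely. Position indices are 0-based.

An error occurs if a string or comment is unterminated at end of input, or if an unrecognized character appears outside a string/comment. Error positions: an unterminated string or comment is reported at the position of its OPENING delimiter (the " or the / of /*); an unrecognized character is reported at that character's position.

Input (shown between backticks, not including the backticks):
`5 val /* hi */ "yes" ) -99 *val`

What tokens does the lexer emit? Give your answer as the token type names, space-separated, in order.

Answer: NUM ID STR RPAREN MINUS NUM STAR ID

Derivation:
pos=0: emit NUM '5' (now at pos=1)
pos=2: emit ID 'val' (now at pos=5)
pos=6: enter COMMENT mode (saw '/*')
exit COMMENT mode (now at pos=14)
pos=15: enter STRING mode
pos=15: emit STR "yes" (now at pos=20)
pos=21: emit RPAREN ')'
pos=23: emit MINUS '-'
pos=24: emit NUM '99' (now at pos=26)
pos=27: emit STAR '*'
pos=28: emit ID 'val' (now at pos=31)
DONE. 8 tokens: [NUM, ID, STR, RPAREN, MINUS, NUM, STAR, ID]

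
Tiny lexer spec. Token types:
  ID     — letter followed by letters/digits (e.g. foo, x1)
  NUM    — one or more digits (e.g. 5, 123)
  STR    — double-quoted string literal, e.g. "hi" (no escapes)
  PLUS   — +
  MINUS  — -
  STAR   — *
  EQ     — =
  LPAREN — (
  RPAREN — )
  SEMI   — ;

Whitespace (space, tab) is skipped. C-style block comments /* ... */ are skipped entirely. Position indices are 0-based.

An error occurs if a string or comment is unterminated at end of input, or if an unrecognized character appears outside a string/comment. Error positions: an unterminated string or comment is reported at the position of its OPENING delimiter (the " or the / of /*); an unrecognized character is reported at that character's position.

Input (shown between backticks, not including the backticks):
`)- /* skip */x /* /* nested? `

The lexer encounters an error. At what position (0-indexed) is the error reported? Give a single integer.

pos=0: emit RPAREN ')'
pos=1: emit MINUS '-'
pos=3: enter COMMENT mode (saw '/*')
exit COMMENT mode (now at pos=13)
pos=13: emit ID 'x' (now at pos=14)
pos=15: enter COMMENT mode (saw '/*')
pos=15: ERROR — unterminated comment (reached EOF)

Answer: 15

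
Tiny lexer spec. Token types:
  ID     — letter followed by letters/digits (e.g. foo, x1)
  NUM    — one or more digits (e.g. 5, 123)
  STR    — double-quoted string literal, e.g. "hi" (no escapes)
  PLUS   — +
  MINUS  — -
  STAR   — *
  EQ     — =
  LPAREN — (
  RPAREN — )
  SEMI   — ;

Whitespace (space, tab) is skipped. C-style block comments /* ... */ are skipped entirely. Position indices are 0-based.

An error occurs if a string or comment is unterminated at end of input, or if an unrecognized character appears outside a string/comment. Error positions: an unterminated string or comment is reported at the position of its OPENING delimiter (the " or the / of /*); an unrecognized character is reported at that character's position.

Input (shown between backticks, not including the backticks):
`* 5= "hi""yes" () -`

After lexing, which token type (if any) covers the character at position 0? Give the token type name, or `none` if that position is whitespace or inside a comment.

Answer: STAR

Derivation:
pos=0: emit STAR '*'
pos=2: emit NUM '5' (now at pos=3)
pos=3: emit EQ '='
pos=5: enter STRING mode
pos=5: emit STR "hi" (now at pos=9)
pos=9: enter STRING mode
pos=9: emit STR "yes" (now at pos=14)
pos=15: emit LPAREN '('
pos=16: emit RPAREN ')'
pos=18: emit MINUS '-'
DONE. 8 tokens: [STAR, NUM, EQ, STR, STR, LPAREN, RPAREN, MINUS]
Position 0: char is '*' -> STAR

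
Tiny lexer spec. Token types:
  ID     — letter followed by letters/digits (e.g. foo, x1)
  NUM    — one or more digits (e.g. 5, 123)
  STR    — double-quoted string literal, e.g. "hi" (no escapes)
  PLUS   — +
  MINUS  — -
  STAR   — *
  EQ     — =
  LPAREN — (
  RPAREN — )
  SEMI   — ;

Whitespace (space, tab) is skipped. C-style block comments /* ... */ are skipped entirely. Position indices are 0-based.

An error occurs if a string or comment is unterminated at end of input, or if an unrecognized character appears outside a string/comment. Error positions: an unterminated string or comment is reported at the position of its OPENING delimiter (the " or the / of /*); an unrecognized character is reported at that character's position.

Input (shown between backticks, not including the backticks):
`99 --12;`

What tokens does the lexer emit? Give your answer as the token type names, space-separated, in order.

Answer: NUM MINUS MINUS NUM SEMI

Derivation:
pos=0: emit NUM '99' (now at pos=2)
pos=3: emit MINUS '-'
pos=4: emit MINUS '-'
pos=5: emit NUM '12' (now at pos=7)
pos=7: emit SEMI ';'
DONE. 5 tokens: [NUM, MINUS, MINUS, NUM, SEMI]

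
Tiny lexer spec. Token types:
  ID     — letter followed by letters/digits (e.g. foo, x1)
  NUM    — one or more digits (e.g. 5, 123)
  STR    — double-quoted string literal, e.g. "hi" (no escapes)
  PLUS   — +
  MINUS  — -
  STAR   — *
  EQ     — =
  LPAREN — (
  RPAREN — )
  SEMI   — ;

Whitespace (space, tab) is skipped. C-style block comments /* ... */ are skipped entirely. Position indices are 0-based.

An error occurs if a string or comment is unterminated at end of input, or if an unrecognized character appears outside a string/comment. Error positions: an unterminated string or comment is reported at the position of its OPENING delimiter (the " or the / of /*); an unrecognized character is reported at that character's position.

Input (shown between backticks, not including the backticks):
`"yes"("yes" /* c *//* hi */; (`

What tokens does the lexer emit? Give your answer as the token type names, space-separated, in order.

pos=0: enter STRING mode
pos=0: emit STR "yes" (now at pos=5)
pos=5: emit LPAREN '('
pos=6: enter STRING mode
pos=6: emit STR "yes" (now at pos=11)
pos=12: enter COMMENT mode (saw '/*')
exit COMMENT mode (now at pos=19)
pos=19: enter COMMENT mode (saw '/*')
exit COMMENT mode (now at pos=27)
pos=27: emit SEMI ';'
pos=29: emit LPAREN '('
DONE. 5 tokens: [STR, LPAREN, STR, SEMI, LPAREN]

Answer: STR LPAREN STR SEMI LPAREN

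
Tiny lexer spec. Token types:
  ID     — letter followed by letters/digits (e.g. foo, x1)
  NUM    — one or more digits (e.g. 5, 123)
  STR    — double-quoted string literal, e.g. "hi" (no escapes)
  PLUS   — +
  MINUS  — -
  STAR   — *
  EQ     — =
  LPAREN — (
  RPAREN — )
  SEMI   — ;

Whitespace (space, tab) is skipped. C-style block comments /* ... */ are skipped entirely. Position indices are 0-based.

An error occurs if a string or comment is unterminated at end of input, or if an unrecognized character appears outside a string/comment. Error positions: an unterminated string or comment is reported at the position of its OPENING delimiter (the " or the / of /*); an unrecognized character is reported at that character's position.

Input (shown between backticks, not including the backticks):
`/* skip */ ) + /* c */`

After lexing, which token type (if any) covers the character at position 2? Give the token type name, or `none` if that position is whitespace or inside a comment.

pos=0: enter COMMENT mode (saw '/*')
exit COMMENT mode (now at pos=10)
pos=11: emit RPAREN ')'
pos=13: emit PLUS '+'
pos=15: enter COMMENT mode (saw '/*')
exit COMMENT mode (now at pos=22)
DONE. 2 tokens: [RPAREN, PLUS]
Position 2: char is ' ' -> none

Answer: none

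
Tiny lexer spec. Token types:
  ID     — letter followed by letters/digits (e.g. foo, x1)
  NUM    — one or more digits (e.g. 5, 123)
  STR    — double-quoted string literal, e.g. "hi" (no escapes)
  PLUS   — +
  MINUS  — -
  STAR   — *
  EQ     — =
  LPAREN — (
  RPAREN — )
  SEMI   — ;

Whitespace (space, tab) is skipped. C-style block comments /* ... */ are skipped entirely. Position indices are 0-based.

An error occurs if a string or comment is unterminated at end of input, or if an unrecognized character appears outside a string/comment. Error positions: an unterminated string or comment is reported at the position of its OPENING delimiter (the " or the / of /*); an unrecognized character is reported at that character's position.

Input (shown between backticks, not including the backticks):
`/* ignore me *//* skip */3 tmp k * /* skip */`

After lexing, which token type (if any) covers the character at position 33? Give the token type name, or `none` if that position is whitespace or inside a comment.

pos=0: enter COMMENT mode (saw '/*')
exit COMMENT mode (now at pos=15)
pos=15: enter COMMENT mode (saw '/*')
exit COMMENT mode (now at pos=25)
pos=25: emit NUM '3' (now at pos=26)
pos=27: emit ID 'tmp' (now at pos=30)
pos=31: emit ID 'k' (now at pos=32)
pos=33: emit STAR '*'
pos=35: enter COMMENT mode (saw '/*')
exit COMMENT mode (now at pos=45)
DONE. 4 tokens: [NUM, ID, ID, STAR]
Position 33: char is '*' -> STAR

Answer: STAR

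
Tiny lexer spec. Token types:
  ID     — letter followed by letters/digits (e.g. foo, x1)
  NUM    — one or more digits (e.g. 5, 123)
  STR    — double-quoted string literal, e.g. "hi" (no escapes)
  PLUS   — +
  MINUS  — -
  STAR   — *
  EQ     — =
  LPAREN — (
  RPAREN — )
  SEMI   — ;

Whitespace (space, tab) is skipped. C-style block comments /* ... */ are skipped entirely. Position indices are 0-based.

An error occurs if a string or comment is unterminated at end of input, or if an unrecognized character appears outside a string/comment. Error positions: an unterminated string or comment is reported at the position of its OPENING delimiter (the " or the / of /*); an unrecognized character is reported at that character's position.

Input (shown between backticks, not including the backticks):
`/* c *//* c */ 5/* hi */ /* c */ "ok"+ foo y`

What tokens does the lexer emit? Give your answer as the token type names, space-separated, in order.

Answer: NUM STR PLUS ID ID

Derivation:
pos=0: enter COMMENT mode (saw '/*')
exit COMMENT mode (now at pos=7)
pos=7: enter COMMENT mode (saw '/*')
exit COMMENT mode (now at pos=14)
pos=15: emit NUM '5' (now at pos=16)
pos=16: enter COMMENT mode (saw '/*')
exit COMMENT mode (now at pos=24)
pos=25: enter COMMENT mode (saw '/*')
exit COMMENT mode (now at pos=32)
pos=33: enter STRING mode
pos=33: emit STR "ok" (now at pos=37)
pos=37: emit PLUS '+'
pos=39: emit ID 'foo' (now at pos=42)
pos=43: emit ID 'y' (now at pos=44)
DONE. 5 tokens: [NUM, STR, PLUS, ID, ID]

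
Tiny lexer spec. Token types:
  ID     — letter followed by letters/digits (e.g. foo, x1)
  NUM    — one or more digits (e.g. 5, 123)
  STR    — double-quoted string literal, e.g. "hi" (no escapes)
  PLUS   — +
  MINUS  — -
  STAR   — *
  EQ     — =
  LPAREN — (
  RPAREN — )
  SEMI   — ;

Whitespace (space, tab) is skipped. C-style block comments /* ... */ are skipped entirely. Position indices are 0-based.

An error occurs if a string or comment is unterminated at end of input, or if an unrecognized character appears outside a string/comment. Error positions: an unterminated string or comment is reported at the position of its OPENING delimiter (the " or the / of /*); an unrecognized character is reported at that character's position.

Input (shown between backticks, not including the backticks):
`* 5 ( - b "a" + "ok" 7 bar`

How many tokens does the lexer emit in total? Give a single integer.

Answer: 10

Derivation:
pos=0: emit STAR '*'
pos=2: emit NUM '5' (now at pos=3)
pos=4: emit LPAREN '('
pos=6: emit MINUS '-'
pos=8: emit ID 'b' (now at pos=9)
pos=10: enter STRING mode
pos=10: emit STR "a" (now at pos=13)
pos=14: emit PLUS '+'
pos=16: enter STRING mode
pos=16: emit STR "ok" (now at pos=20)
pos=21: emit NUM '7' (now at pos=22)
pos=23: emit ID 'bar' (now at pos=26)
DONE. 10 tokens: [STAR, NUM, LPAREN, MINUS, ID, STR, PLUS, STR, NUM, ID]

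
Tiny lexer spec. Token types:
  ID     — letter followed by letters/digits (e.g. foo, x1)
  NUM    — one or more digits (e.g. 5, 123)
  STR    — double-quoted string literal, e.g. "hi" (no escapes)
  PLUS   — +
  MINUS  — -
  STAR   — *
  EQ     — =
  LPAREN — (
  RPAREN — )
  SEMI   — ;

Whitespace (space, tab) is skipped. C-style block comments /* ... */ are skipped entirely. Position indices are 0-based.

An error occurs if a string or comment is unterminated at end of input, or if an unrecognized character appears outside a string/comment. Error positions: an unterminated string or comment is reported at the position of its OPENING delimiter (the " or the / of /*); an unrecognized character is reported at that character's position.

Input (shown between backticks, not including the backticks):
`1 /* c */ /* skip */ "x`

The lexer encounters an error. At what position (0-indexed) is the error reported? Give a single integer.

pos=0: emit NUM '1' (now at pos=1)
pos=2: enter COMMENT mode (saw '/*')
exit COMMENT mode (now at pos=9)
pos=10: enter COMMENT mode (saw '/*')
exit COMMENT mode (now at pos=20)
pos=21: enter STRING mode
pos=21: ERROR — unterminated string

Answer: 21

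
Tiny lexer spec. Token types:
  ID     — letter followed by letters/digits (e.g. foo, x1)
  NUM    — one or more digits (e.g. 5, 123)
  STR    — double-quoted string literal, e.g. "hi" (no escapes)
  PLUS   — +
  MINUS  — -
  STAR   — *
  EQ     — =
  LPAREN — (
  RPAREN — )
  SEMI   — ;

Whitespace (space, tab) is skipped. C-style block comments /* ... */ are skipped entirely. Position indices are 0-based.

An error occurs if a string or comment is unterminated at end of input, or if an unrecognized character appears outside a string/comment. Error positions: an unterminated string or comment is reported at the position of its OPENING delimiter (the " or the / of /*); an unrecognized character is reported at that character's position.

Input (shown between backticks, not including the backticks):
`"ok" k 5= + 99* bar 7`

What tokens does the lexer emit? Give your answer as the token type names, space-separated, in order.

pos=0: enter STRING mode
pos=0: emit STR "ok" (now at pos=4)
pos=5: emit ID 'k' (now at pos=6)
pos=7: emit NUM '5' (now at pos=8)
pos=8: emit EQ '='
pos=10: emit PLUS '+'
pos=12: emit NUM '99' (now at pos=14)
pos=14: emit STAR '*'
pos=16: emit ID 'bar' (now at pos=19)
pos=20: emit NUM '7' (now at pos=21)
DONE. 9 tokens: [STR, ID, NUM, EQ, PLUS, NUM, STAR, ID, NUM]

Answer: STR ID NUM EQ PLUS NUM STAR ID NUM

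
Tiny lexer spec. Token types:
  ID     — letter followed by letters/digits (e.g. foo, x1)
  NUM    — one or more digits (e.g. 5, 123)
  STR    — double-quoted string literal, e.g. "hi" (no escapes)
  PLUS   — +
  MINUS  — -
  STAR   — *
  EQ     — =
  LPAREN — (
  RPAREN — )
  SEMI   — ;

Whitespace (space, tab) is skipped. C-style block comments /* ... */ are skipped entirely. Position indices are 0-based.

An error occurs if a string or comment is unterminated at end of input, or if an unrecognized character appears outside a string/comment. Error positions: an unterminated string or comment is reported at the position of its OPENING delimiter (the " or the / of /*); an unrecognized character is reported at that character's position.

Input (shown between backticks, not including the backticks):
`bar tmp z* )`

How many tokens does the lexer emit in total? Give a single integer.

Answer: 5

Derivation:
pos=0: emit ID 'bar' (now at pos=3)
pos=4: emit ID 'tmp' (now at pos=7)
pos=8: emit ID 'z' (now at pos=9)
pos=9: emit STAR '*'
pos=11: emit RPAREN ')'
DONE. 5 tokens: [ID, ID, ID, STAR, RPAREN]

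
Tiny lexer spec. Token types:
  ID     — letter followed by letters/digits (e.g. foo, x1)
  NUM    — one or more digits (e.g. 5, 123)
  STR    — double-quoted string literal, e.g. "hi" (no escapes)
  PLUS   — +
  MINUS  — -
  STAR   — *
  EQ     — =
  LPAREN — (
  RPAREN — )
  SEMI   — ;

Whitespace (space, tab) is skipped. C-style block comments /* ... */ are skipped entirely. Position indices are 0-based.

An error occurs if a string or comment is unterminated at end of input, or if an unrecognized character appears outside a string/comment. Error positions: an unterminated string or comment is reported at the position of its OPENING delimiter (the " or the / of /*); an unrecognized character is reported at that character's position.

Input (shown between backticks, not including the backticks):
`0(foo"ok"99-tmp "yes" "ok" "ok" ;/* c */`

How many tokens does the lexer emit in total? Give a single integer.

pos=0: emit NUM '0' (now at pos=1)
pos=1: emit LPAREN '('
pos=2: emit ID 'foo' (now at pos=5)
pos=5: enter STRING mode
pos=5: emit STR "ok" (now at pos=9)
pos=9: emit NUM '99' (now at pos=11)
pos=11: emit MINUS '-'
pos=12: emit ID 'tmp' (now at pos=15)
pos=16: enter STRING mode
pos=16: emit STR "yes" (now at pos=21)
pos=22: enter STRING mode
pos=22: emit STR "ok" (now at pos=26)
pos=27: enter STRING mode
pos=27: emit STR "ok" (now at pos=31)
pos=32: emit SEMI ';'
pos=33: enter COMMENT mode (saw '/*')
exit COMMENT mode (now at pos=40)
DONE. 11 tokens: [NUM, LPAREN, ID, STR, NUM, MINUS, ID, STR, STR, STR, SEMI]

Answer: 11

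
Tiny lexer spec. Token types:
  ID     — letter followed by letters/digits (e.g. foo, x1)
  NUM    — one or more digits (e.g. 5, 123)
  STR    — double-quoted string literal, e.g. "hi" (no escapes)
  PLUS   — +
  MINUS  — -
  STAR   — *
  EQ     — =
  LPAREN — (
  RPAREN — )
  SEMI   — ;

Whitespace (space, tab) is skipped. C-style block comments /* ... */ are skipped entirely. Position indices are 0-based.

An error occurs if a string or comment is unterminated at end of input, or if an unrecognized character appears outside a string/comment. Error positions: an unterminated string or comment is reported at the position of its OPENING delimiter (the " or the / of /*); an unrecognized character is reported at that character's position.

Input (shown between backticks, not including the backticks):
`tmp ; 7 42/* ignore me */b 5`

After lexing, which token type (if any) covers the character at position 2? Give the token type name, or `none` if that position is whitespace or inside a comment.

pos=0: emit ID 'tmp' (now at pos=3)
pos=4: emit SEMI ';'
pos=6: emit NUM '7' (now at pos=7)
pos=8: emit NUM '42' (now at pos=10)
pos=10: enter COMMENT mode (saw '/*')
exit COMMENT mode (now at pos=25)
pos=25: emit ID 'b' (now at pos=26)
pos=27: emit NUM '5' (now at pos=28)
DONE. 6 tokens: [ID, SEMI, NUM, NUM, ID, NUM]
Position 2: char is 'p' -> ID

Answer: ID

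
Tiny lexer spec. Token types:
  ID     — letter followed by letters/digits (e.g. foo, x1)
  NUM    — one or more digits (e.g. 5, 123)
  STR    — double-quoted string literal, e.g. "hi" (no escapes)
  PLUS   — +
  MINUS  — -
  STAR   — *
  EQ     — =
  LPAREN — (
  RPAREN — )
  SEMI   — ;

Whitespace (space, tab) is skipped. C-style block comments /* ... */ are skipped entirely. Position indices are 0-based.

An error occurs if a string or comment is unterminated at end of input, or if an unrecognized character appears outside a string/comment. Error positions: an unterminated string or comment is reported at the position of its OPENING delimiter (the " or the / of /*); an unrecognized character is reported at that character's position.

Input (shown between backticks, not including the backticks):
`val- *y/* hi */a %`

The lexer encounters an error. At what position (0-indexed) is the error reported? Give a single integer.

pos=0: emit ID 'val' (now at pos=3)
pos=3: emit MINUS '-'
pos=5: emit STAR '*'
pos=6: emit ID 'y' (now at pos=7)
pos=7: enter COMMENT mode (saw '/*')
exit COMMENT mode (now at pos=15)
pos=15: emit ID 'a' (now at pos=16)
pos=17: ERROR — unrecognized char '%'

Answer: 17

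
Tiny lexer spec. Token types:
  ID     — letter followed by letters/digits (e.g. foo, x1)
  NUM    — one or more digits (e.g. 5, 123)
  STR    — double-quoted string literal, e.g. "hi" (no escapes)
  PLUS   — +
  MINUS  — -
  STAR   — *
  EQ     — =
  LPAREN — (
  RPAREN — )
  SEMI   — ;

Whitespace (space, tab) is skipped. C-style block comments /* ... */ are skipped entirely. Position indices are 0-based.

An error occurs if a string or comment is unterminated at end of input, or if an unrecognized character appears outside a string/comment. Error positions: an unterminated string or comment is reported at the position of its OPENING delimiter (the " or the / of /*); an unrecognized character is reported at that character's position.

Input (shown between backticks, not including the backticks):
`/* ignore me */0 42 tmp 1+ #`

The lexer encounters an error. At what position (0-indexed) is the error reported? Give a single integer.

Answer: 27

Derivation:
pos=0: enter COMMENT mode (saw '/*')
exit COMMENT mode (now at pos=15)
pos=15: emit NUM '0' (now at pos=16)
pos=17: emit NUM '42' (now at pos=19)
pos=20: emit ID 'tmp' (now at pos=23)
pos=24: emit NUM '1' (now at pos=25)
pos=25: emit PLUS '+'
pos=27: ERROR — unrecognized char '#'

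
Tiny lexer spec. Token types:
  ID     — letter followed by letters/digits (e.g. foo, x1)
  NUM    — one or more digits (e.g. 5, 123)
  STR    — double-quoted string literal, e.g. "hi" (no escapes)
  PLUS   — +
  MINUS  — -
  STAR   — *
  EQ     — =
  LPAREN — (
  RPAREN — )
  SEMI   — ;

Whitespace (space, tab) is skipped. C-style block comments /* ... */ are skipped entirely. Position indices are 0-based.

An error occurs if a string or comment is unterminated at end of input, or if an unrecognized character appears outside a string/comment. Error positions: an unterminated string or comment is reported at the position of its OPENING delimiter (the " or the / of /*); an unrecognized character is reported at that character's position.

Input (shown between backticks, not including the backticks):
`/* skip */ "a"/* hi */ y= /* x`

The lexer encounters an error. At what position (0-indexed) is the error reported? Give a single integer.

Answer: 26

Derivation:
pos=0: enter COMMENT mode (saw '/*')
exit COMMENT mode (now at pos=10)
pos=11: enter STRING mode
pos=11: emit STR "a" (now at pos=14)
pos=14: enter COMMENT mode (saw '/*')
exit COMMENT mode (now at pos=22)
pos=23: emit ID 'y' (now at pos=24)
pos=24: emit EQ '='
pos=26: enter COMMENT mode (saw '/*')
pos=26: ERROR — unterminated comment (reached EOF)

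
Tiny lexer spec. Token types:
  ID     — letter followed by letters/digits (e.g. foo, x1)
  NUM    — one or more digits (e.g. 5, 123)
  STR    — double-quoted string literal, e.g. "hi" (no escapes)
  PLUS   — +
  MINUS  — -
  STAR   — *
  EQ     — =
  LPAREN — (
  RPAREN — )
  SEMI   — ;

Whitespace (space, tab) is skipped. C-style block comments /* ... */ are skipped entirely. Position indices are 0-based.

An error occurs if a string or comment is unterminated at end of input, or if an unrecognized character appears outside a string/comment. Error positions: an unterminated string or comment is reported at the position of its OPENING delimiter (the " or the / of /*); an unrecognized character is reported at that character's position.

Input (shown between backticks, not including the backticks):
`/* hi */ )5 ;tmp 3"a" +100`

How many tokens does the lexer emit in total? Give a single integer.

pos=0: enter COMMENT mode (saw '/*')
exit COMMENT mode (now at pos=8)
pos=9: emit RPAREN ')'
pos=10: emit NUM '5' (now at pos=11)
pos=12: emit SEMI ';'
pos=13: emit ID 'tmp' (now at pos=16)
pos=17: emit NUM '3' (now at pos=18)
pos=18: enter STRING mode
pos=18: emit STR "a" (now at pos=21)
pos=22: emit PLUS '+'
pos=23: emit NUM '100' (now at pos=26)
DONE. 8 tokens: [RPAREN, NUM, SEMI, ID, NUM, STR, PLUS, NUM]

Answer: 8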